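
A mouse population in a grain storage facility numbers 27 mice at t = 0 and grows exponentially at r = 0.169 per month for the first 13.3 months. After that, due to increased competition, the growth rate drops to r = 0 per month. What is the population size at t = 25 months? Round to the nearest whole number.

256 mice

Phase 1: N(13.3) = 27·e^(0.169×13.3) = 27·e^2.248 = 255.58.
Phase 2 runs for 25 − 13.3 = 11.7 months at r = 0.
N(25) = 255.58·e^(0×11.7) = 255.58·e^-0 = 255.58.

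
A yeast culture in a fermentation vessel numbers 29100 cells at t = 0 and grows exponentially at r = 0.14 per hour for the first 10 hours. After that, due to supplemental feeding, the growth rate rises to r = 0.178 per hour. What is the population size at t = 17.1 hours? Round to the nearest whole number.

417606 cells

Phase 1: N(10) = 29100·e^(0.14×10) = 29100·e^1.4 = 118006.
Phase 2 runs for 17.1 − 10 = 7.1 hours at r = 0.178.
N(17.1) = 118006·e^(0.178×7.1) = 118006·e^1.264 = 417606.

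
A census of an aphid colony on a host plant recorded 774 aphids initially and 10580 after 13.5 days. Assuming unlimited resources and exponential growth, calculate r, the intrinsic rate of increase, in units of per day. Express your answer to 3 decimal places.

0.194 per day

From N(t) = N₀·e^(rt): e^(r·13.5) = 10580/774 = 13.669.
r·13.5 = ln(13.669) = 2.6151, so r = 2.6151/13.5 = 0.19371.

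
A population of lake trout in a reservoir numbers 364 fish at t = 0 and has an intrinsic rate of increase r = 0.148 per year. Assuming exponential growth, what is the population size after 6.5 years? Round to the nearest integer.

N(t) = N₀·e^(rt) = 364 × e^(0.148×6.5) = 364 × e^0.962.
e^0.962 ≈ 2.6169, so N ≈ 364 × 2.6169 = 952.561.

953 fish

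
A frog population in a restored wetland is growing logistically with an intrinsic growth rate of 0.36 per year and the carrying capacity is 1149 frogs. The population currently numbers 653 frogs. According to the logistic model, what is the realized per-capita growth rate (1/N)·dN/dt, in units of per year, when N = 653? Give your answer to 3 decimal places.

0.155 per year

(1/N)·dN/dt = r(1 − N/K) = 0.36 × (1 − 653/1149).
= 0.36 × 0.43168 = 0.1554.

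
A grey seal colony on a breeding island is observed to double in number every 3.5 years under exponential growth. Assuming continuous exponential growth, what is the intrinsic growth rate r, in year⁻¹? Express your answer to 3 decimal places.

r = ln(2)/t_d = 0.6931/3.5 = 0.19804.

0.198 per year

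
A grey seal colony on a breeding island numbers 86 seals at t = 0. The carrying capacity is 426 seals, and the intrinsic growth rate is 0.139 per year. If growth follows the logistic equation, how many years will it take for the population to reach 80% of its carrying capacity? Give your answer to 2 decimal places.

19.86 years

A = (K − N₀)/N₀ = (426 − 86)/86 = 3.9535.
Solve 426/(1 + 3.9535·e^(−0.139t)) = 340.8: 1 + 3.9535·e^(−0.139t) = 1.25, so e^(−0.139t) = 0.0632353.
−0.139·t = ln(0.0632353) = -2.7609, so t = 2.7609/0.139 = 19.863.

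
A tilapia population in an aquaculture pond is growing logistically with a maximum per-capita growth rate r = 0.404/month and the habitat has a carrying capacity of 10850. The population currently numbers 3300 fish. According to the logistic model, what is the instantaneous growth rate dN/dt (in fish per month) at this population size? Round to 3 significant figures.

dN/dt = rN(1 − N/K) = 0.404 × 3300 × (1 − 3300/10850).
1 − 3300/10850 = 0.69585; dN/dt = 0.404 × 3300 × 0.69585 = 927.71.

928 fish per month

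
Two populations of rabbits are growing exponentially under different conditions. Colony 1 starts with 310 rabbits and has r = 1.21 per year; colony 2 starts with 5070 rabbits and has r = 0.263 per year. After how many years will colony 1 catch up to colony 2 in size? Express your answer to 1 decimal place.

3.0 years

Set 310·e^(1.21t) = 5070·e^(0.263t).
e^((1.21 − 0.263)t) = 5070/310 → e^(0.947·t) = 16.355.
0.947·t = ln(16.355) = 2.7945, so t = 2.7945/0.947 = 2.9509.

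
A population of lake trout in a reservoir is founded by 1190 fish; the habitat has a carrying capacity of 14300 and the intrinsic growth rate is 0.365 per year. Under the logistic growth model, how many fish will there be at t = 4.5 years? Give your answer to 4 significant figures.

A = (K − N₀)/N₀ = (14300 − 1190)/1190 = 11.017.
N(t) = K/(1 + A·e^(−rt)) = 14300/(1 + 11.017×e^(−0.365×4.5)).
e^(−1.643) = 0.1935; denominator = 1 + 11.017×0.1935 = 3.1317.
N = 14300/3.1317 = 4566.2.

4566 fish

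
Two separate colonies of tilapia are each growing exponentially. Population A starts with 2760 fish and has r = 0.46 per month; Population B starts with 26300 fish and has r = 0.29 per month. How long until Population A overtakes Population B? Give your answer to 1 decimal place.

13.3 months

Set 2760·e^(0.46t) = 26300·e^(0.29t).
e^((0.46 − 0.29)t) = 26300/2760 → e^(0.17·t) = 9.529.
0.17·t = ln(9.529) = 2.2543, so t = 2.2543/0.17 = 13.261.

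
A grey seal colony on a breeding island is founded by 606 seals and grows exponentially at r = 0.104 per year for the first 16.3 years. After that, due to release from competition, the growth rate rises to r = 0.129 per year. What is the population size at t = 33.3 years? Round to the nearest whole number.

29587 seals

Phase 1: N(16.3) = 606·e^(0.104×16.3) = 606·e^1.695 = 3301.33.
Phase 2 runs for 33.3 − 16.3 = 17 years at r = 0.129.
N(33.3) = 3301.33·e^(0.129×17) = 3301.33·e^2.193 = 29586.7.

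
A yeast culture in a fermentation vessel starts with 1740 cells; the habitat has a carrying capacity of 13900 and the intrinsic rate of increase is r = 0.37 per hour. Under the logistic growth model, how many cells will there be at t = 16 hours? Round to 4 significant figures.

A = (K − N₀)/N₀ = (13900 − 1740)/1740 = 6.9885.
N(t) = K/(1 + A·e^(−rt)) = 13900/(1 + 6.9885×e^(−0.37×16)).
e^(−5.92) = 0.0026852; denominator = 1 + 6.9885×0.0026852 = 1.0188.
N = 13900/1.0188 = 13644.

13640 cells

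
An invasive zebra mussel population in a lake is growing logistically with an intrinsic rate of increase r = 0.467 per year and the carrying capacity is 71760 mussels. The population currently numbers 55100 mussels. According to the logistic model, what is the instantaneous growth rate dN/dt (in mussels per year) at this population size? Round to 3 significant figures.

dN/dt = rN(1 − N/K) = 0.467 × 55100 × (1 − 55100/71760).
1 − 55100/71760 = 0.23216; dN/dt = 0.467 × 55100 × 0.23216 = 5973.9.

5970 mussels per year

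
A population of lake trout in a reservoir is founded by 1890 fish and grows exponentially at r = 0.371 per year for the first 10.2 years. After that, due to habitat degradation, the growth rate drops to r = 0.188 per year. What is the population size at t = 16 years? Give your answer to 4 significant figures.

Phase 1: N(10.2) = 1890·e^(0.371×10.2) = 1890·e^3.784 = 83160.9.
Phase 2 runs for 16 − 10.2 = 5.8 years at r = 0.188.
N(16) = 83160.9·e^(0.188×5.8) = 83160.9·e^1.09 = 247442.

247400 fish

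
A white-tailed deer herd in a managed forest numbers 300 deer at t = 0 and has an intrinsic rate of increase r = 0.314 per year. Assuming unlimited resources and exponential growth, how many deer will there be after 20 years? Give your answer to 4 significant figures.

160100 deer

N(t) = N₀·e^(rt) = 300 × e^(0.314×20) = 300 × e^6.28.
e^6.28 ≈ 533.79, so N ≈ 300 × 533.79 = 160137.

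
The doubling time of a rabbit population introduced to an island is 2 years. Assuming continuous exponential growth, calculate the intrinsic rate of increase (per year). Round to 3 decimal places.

0.347 per year

r = ln(2)/t_d = 0.6931/2 = 0.34657.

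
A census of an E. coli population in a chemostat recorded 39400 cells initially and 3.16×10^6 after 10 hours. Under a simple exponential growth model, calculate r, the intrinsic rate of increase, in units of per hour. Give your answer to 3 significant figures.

From N(t) = N₀·e^(rt): e^(r·10) = 3.16×10^6/39400 = 80.203.
r·10 = ln(80.203) = 4.3846, so r = 4.3846/10 = 0.43846.

0.438 per hour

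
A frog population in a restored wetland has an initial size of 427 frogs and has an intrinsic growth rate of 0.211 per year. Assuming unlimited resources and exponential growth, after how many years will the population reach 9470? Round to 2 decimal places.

14.69 years

Set N₀·e^(rt) = 9470: e^(0.211·t) = 9470/427 = 22.178.
0.211·t = ln(22.178) = 3.0991, so t = 3.0991/0.211 = 14.688.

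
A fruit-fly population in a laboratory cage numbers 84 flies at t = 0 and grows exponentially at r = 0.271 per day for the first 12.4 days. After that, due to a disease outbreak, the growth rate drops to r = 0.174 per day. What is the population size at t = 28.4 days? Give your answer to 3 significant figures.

39200 flies

Phase 1: N(12.4) = 84·e^(0.271×12.4) = 84·e^3.36 = 2419.26.
Phase 2 runs for 28.4 − 12.4 = 16 days at r = 0.174.
N(28.4) = 2419.26·e^(0.174×16) = 2419.26·e^2.784 = 39152.4.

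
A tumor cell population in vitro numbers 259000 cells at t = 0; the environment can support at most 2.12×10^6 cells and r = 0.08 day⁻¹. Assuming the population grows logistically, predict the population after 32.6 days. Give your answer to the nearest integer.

A = (K − N₀)/N₀ = (2.12×10^6 − 259000)/259000 = 7.1853.
N(t) = K/(1 + A·e^(−rt)) = 2.12×10^6/(1 + 7.1853×e^(−0.08×32.6)).
e^(−2.608) = 0.073682; denominator = 1 + 7.1853×0.073682 = 1.5294.
N = 2.12×10^6/1.5294 = 1.386139×10^6.

1386139 cells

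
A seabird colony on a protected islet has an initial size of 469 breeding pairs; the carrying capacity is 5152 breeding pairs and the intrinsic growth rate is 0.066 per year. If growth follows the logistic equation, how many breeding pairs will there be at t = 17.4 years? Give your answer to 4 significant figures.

A = (K − N₀)/N₀ = (5152 − 469)/469 = 9.9851.
N(t) = K/(1 + A·e^(−rt)) = 5152/(1 + 9.9851×e^(−0.066×17.4)).
e^(−1.148) = 0.31714; denominator = 1 + 9.9851×0.31714 = 4.1667.
N = 5152/4.1667 = 1236.47.

1236 breeding pairs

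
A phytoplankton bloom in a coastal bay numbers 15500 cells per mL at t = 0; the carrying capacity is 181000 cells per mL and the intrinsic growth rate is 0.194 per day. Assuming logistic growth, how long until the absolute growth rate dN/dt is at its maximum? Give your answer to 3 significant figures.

Logistic growth is fastest at N = K/2 = 90500.
A = (K − N₀)/N₀ = 10.677. Set K/(1 + A·e^(−rt)) = K/2 → A·e^(−rt) = 1.
e^(−0.194t) = 1/10.677 = 0.0936556, so t = ln(10.677)/0.194 = 2.3681/0.194 = 12.207.

12.2 days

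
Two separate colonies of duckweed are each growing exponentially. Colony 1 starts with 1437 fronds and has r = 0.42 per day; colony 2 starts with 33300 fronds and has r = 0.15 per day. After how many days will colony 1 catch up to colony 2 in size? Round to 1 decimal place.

Set 1437·e^(0.42t) = 33300·e^(0.15t).
e^((0.42 − 0.15)t) = 33300/1437 → e^(0.27·t) = 23.173.
0.27·t = ln(23.173) = 3.143, so t = 3.143/0.27 = 11.641.

11.6 days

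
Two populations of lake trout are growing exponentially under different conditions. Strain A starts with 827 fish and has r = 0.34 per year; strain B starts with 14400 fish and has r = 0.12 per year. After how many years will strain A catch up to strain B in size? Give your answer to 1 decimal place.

13.0 years

Set 827·e^(0.34t) = 14400·e^(0.12t).
e^((0.34 − 0.12)t) = 14400/827 → e^(0.22·t) = 17.412.
0.22·t = ln(17.412) = 2.8572, so t = 2.8572/0.22 = 12.987.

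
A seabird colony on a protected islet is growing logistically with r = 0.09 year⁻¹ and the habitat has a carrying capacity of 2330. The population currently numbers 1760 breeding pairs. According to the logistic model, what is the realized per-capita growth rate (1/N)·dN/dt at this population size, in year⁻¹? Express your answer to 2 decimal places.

(1/N)·dN/dt = r(1 − N/K) = 0.09 × (1 − 1760/2330).
= 0.09 × 0.24464 = 0.022017.

0.02 per year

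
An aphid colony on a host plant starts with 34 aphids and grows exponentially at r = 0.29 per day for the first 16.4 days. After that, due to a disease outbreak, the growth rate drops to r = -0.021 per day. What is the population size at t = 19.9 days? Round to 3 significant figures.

3670 aphids

Phase 1: N(16.4) = 34·e^(0.29×16.4) = 34·e^4.756 = 3953.52.
Phase 2 runs for 19.9 − 16.4 = 3.5 days at r = -0.021.
N(19.9) = 3953.52·e^(-0.021×3.5) = 3953.52·e^-0.0735 = 3673.35.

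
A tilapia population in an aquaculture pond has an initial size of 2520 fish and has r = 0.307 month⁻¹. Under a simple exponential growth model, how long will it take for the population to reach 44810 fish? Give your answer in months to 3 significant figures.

Set N₀·e^(rt) = 44810: e^(0.307·t) = 44810/2520 = 17.782.
0.307·t = ln(17.782) = 2.8782, so t = 2.8782/0.307 = 9.3752.

9.38 months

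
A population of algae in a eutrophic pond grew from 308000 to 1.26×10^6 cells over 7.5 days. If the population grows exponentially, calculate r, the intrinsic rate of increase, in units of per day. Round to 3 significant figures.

From N(t) = N₀·e^(rt): e^(r·7.5) = 1.26×10^6/308000 = 4.0909.
r·7.5 = ln(4.0909) = 1.4088, so r = 1.4088/7.5 = 0.18784.

0.188 per day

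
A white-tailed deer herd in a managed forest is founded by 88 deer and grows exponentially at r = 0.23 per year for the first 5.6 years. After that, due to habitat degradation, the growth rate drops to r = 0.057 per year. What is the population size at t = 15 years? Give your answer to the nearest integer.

545 deer

Phase 1: N(5.6) = 88·e^(0.23×5.6) = 88·e^1.288 = 319.046.
Phase 2 runs for 15 − 5.6 = 9.4 years at r = 0.057.
N(15) = 319.046·e^(0.057×9.4) = 319.046·e^0.5358 = 545.191.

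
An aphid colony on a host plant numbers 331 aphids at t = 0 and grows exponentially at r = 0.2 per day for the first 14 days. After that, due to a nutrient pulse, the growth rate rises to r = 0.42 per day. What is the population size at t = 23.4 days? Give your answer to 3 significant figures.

282000 aphids

Phase 1: N(14) = 331·e^(0.2×14) = 331·e^2.8 = 5443.18.
Phase 2 runs for 23.4 − 14 = 9.4 days at r = 0.42.
N(23.4) = 5443.18·e^(0.42×9.4) = 5443.18·e^3.948 = 282129.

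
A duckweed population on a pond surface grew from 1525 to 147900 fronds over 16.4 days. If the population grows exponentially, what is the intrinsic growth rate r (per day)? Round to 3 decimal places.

From N(t) = N₀·e^(rt): e^(r·16.4) = 147900/1525 = 96.984.
r·16.4 = ln(96.984) = 4.5745, so r = 4.5745/16.4 = 0.27894.

0.279 per day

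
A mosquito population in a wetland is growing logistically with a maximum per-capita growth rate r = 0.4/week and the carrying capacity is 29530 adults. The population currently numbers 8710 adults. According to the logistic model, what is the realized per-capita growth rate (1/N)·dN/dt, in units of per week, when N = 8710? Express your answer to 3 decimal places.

0.282 per week

(1/N)·dN/dt = r(1 − N/K) = 0.4 × (1 − 8710/29530).
= 0.4 × 0.70505 = 0.28202.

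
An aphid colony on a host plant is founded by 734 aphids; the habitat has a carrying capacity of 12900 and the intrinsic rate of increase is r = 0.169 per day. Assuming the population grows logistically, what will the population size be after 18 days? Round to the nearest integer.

7202 aphids

A = (K − N₀)/N₀ = (12900 − 734)/734 = 16.575.
N(t) = K/(1 + A·e^(−rt)) = 12900/(1 + 16.575×e^(−0.169×18)).
e^(−3.042) = 0.047739; denominator = 1 + 16.575×0.047739 = 1.7913.
N = 12900/1.7913 = 7201.57.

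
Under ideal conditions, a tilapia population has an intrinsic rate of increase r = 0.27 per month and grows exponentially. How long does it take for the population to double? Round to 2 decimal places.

Doubling time t_d = ln(2)/r = 0.6931/0.27 = 2.5672.

2.57 months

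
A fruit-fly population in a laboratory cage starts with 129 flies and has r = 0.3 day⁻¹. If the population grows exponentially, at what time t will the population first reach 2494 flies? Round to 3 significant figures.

Set N₀·e^(rt) = 2494: e^(0.3·t) = 2494/129 = 19.333.
0.3·t = ln(19.333) = 2.9618, so t = 2.9618/0.3 = 9.8728.

9.87 days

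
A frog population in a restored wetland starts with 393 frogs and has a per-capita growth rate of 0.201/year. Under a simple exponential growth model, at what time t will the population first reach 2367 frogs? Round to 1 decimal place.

Set N₀·e^(rt) = 2367: e^(0.201·t) = 2367/393 = 6.0229.
0.201·t = ln(6.0229) = 1.7956, so t = 1.7956/0.201 = 8.9332.

8.9 years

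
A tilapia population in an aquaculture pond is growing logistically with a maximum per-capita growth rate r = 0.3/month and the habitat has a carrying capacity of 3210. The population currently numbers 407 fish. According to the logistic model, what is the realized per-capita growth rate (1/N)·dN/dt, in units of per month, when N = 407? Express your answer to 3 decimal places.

0.262 per month

(1/N)·dN/dt = r(1 − N/K) = 0.3 × (1 − 407/3210).
= 0.3 × 0.87321 = 0.26196.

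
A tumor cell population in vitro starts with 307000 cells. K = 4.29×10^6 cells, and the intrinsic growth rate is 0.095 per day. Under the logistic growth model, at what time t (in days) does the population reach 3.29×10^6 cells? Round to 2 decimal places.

39.51 days

A = (K − N₀)/N₀ = (4.29×10^6 − 307000)/307000 = 12.974.
Solve 4.29×10^6/(1 + 12.974·e^(−0.095t)) = 3.29×10^6: 1 + 12.974·e^(−0.095t) = 1.304, so e^(−0.095t) = 0.0234278.
−0.095·t = ln(0.0234278) = -3.7538, so t = 3.7538/0.095 = 39.514.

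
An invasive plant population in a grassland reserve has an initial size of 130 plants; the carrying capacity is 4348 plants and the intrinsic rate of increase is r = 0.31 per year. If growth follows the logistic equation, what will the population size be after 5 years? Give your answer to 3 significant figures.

551 plants

A = (K − N₀)/N₀ = (4348 − 130)/130 = 32.446.
N(t) = K/(1 + A·e^(−rt)) = 4348/(1 + 32.446×e^(−0.31×5)).
e^(−1.55) = 0.21225; denominator = 1 + 32.446×0.21225 = 7.8866.
N = 4348/7.8866 = 551.313.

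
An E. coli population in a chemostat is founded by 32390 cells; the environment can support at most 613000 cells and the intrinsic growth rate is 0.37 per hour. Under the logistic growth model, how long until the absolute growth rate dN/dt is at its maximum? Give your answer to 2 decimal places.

Logistic growth is fastest at N = K/2 = 306500.
A = (K − N₀)/N₀ = 17.926. Set K/(1 + A·e^(−rt)) = K/2 → A·e^(−rt) = 1.
e^(−0.37t) = 1/17.926 = 0.0557862, so t = ln(17.926)/0.37 = 2.8862/0.37 = 7.8006.

7.80 hours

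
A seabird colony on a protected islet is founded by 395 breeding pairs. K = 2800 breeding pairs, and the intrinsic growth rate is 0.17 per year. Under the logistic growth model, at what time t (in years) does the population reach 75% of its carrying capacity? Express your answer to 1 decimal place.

A = (K − N₀)/N₀ = (2800 − 395)/395 = 6.0886.
Solve 2800/(1 + 6.0886·e^(−0.17t)) = 2100: 1 + 6.0886·e^(−0.17t) = 1.3333, so e^(−0.17t) = 0.0547471.
−0.17·t = ln(0.0547471) = -2.905, so t = 2.905/0.17 = 17.088.

17.1 years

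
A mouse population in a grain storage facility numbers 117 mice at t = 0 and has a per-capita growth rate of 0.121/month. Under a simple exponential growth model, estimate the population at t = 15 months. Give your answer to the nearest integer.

N(t) = N₀·e^(rt) = 117 × e^(0.121×15) = 117 × e^1.815.
e^1.815 ≈ 6.1411, so N ≈ 117 × 6.1411 = 718.506.

719 mice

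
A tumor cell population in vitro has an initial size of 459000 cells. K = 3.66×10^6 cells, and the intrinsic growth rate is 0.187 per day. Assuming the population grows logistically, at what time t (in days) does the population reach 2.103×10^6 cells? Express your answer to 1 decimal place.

12.0 days

A = (K − N₀)/N₀ = (3.66×10^6 − 459000)/459000 = 6.9739.
Solve 3.66×10^6/(1 + 6.9739·e^(−0.187t)) = 2.103×10^6: 1 + 6.9739·e^(−0.187t) = 1.7404, so e^(−0.187t) = 0.106164.
−0.187·t = ln(0.106164) = -2.2428, so t = 2.2428/0.187 = 11.993.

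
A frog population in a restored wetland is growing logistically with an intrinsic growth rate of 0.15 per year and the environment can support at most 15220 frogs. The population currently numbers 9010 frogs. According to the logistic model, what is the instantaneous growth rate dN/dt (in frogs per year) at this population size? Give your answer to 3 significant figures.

dN/dt = rN(1 − N/K) = 0.15 × 9010 × (1 − 9010/15220).
1 − 9010/15220 = 0.40802; dN/dt = 0.15 × 9010 × 0.40802 = 551.43.

551 frogs per year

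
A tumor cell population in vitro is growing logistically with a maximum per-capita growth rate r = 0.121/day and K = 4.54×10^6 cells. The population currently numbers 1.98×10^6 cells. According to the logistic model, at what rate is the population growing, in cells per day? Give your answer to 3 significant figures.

dN/dt = rN(1 − N/K) = 0.121 × 1.98×10^6 × (1 − 1.98×10^6/4.54×10^6).
1 − 1.98×10^6/4.54×10^6 = 0.56388; dN/dt = 0.121 × 1.98×10^6 × 0.56388 = 1.35094×10^5.

135000 cells per day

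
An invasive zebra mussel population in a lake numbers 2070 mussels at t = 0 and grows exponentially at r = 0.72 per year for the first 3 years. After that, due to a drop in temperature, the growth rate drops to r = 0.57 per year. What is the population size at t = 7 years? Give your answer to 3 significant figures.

Phase 1: N(3) = 2070·e^(0.72×3) = 2070·e^2.16 = 17949.3.
Phase 2 runs for 7 − 3 = 4 years at r = 0.57.
N(7) = 17949.3·e^(0.57×4) = 17949.3·e^2.28 = 175484.

175000 mussels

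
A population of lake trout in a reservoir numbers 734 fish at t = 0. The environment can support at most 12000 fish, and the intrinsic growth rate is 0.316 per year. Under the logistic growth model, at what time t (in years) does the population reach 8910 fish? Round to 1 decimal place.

A = (K − N₀)/N₀ = (12000 − 734)/734 = 15.349.
Solve 12000/(1 + 15.349·e^(−0.316t)) = 8910: 1 + 15.349·e^(−0.316t) = 1.3468, so e^(−0.316t) = 0.0225947.
−0.316·t = ln(0.0225947) = -3.79, so t = 3.79/0.316 = 11.994.

12.0 years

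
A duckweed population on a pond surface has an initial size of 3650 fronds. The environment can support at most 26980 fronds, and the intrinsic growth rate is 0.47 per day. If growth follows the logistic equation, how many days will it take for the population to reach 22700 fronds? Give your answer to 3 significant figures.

A = (K − N₀)/N₀ = (26980 − 3650)/3650 = 6.3918.
Solve 26980/(1 + 6.3918·e^(−0.47t)) = 22700: 1 + 6.3918·e^(−0.47t) = 1.1885, so e^(−0.47t) = 0.0294982.
−0.47·t = ln(0.0294982) = -3.5234, so t = 3.5234/0.47 = 7.4966.

7.50 days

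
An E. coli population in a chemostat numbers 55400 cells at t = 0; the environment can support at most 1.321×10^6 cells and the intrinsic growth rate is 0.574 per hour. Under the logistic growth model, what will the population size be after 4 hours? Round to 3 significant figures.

400000 cells

A = (K − N₀)/N₀ = (1.321×10^6 − 55400)/55400 = 22.845.
N(t) = K/(1 + A·e^(−rt)) = 1.321×10^6/(1 + 22.845×e^(−0.574×4)).
e^(−2.296) = 0.10066; denominator = 1 + 22.845×0.10066 = 3.2996.
N = 1.321×10^6/3.2996 = 400355.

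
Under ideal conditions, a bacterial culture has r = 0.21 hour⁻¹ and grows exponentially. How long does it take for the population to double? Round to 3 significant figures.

3.30 hours

Doubling time t_d = ln(2)/r = 0.6931/0.21 = 3.3007.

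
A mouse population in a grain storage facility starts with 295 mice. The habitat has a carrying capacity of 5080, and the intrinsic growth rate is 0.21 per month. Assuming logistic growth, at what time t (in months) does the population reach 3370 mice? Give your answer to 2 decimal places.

A = (K − N₀)/N₀ = (5080 − 295)/295 = 16.22.
Solve 5080/(1 + 16.22·e^(−0.21t)) = 3370: 1 + 16.22·e^(−0.21t) = 1.5074, so e^(−0.21t) = 0.0312828.
−0.21·t = ln(0.0312828) = -3.4647, so t = 3.4647/0.21 = 16.499.

16.50 months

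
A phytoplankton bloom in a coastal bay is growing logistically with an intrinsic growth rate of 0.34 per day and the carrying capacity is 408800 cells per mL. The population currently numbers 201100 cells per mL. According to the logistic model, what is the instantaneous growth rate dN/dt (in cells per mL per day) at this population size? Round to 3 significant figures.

34700 cells per mL per day

dN/dt = rN(1 − N/K) = 0.34 × 201100 × (1 − 201100/408800).
1 − 201100/408800 = 0.50807; dN/dt = 0.34 × 201100 × 0.50807 = 34739.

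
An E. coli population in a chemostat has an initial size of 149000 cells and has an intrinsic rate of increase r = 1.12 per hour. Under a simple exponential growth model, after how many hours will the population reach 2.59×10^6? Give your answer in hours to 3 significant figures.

Set N₀·e^(rt) = 2.59×10^6: e^(1.12·t) = 2.59×10^6/149000 = 17.383.
1.12·t = ln(17.383) = 2.8555, so t = 2.8555/1.12 = 2.5495.

2.55 hours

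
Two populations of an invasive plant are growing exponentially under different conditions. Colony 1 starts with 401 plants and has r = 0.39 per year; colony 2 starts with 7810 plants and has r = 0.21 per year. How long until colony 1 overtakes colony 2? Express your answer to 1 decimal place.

16.5 years

Set 401·e^(0.39t) = 7810·e^(0.21t).
e^((0.39 − 0.21)t) = 7810/401 → e^(0.18·t) = 19.476.
0.18·t = ln(19.476) = 2.9692, so t = 2.9692/0.18 = 16.496.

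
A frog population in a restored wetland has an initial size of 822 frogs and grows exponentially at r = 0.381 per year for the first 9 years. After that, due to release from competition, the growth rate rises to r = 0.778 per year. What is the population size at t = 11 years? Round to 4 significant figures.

Phase 1: N(9) = 822·e^(0.381×9) = 822·e^3.429 = 25355.2.
Phase 2 runs for 11 − 9 = 2 years at r = 0.778.
N(11) = 25355.2·e^(0.778×2) = 25355.2·e^1.556 = 120179.

120200 frogs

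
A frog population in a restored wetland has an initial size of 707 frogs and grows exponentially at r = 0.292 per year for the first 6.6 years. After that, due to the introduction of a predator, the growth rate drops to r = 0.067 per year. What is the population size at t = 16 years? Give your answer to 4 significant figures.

9118 frogs

Phase 1: N(6.6) = 707·e^(0.292×6.6) = 707·e^1.927 = 4857.26.
Phase 2 runs for 16 − 6.6 = 9.4 years at r = 0.067.
N(16) = 4857.26·e^(0.067×9.4) = 4857.26·e^0.6298 = 9118.23.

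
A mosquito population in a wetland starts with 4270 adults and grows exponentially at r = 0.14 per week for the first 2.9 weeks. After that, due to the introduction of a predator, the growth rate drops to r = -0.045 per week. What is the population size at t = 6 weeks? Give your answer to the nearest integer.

5574 adults

Phase 1: N(2.9) = 4270·e^(0.14×2.9) = 4270·e^0.406 = 6408.43.
Phase 2 runs for 6 − 2.9 = 3.1 weeks at r = -0.045.
N(6) = 6408.43·e^(-0.045×3.1) = 6408.43·e^-0.1395 = 5574.01.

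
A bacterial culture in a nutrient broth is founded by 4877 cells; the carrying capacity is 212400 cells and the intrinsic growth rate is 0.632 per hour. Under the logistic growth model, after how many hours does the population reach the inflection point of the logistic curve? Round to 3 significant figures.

Logistic growth is fastest at N = K/2 = 106200.
A = (K − N₀)/N₀ = 42.551. Set K/(1 + A·e^(−rt)) = K/2 → A·e^(−rt) = 1.
e^(−0.632t) = 1/42.551 = 0.023501, so t = ln(42.551)/0.632 = 3.7507/0.632 = 5.9347.

5.93 hours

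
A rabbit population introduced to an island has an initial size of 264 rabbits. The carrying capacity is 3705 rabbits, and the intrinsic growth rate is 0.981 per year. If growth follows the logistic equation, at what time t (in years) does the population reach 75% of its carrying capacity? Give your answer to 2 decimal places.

3.74 years

A = (K − N₀)/N₀ = (3705 − 264)/264 = 13.034.
Solve 3705/(1 + 13.034·e^(−0.981t)) = 2778.75: 1 + 13.034·e^(−0.981t) = 1.3333, so e^(−0.981t) = 0.025574.
−0.981·t = ln(0.025574) = -3.6662, so t = 3.6662/0.981 = 3.7372.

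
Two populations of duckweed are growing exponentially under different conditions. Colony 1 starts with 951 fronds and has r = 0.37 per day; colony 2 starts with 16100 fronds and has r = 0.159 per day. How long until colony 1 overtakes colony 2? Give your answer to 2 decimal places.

Set 951·e^(0.37t) = 16100·e^(0.159t).
e^((0.37 − 0.159)t) = 16100/951 → e^(0.211·t) = 16.93.
0.211·t = ln(16.93) = 2.8291, so t = 2.8291/0.211 = 13.408.

13.41 days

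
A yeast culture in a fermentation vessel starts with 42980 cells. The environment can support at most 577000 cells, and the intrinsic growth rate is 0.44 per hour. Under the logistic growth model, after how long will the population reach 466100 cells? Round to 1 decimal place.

9.0 hours

A = (K − N₀)/N₀ = (577000 − 42980)/42980 = 12.425.
Solve 577000/(1 + 12.425·e^(−0.44t)) = 466100: 1 + 12.425·e^(−0.44t) = 1.2379, so e^(−0.44t) = 0.0191497.
−0.44·t = ln(0.0191497) = -3.9555, so t = 3.9555/0.44 = 8.9897.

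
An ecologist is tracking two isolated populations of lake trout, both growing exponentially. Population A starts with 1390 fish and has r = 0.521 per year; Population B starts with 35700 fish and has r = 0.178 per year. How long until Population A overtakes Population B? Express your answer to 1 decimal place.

9.5 years

Set 1390·e^(0.521t) = 35700·e^(0.178t).
e^((0.521 − 0.178)t) = 35700/1390 → e^(0.343·t) = 25.683.
0.343·t = ln(25.683) = 3.2458, so t = 3.2458/0.343 = 9.4631.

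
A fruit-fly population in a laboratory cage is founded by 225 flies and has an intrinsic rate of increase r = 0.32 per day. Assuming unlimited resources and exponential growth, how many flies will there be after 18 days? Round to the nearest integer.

N(t) = N₀·e^(rt) = 225 × e^(0.32×18) = 225 × e^5.76.
e^5.76 ≈ 317.35, so N ≈ 225 × 317.35 = 71403.4.

71403 flies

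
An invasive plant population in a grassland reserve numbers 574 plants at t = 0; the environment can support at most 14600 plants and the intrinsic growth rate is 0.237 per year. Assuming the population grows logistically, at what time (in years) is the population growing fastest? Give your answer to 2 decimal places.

Logistic growth is fastest at N = K/2 = 7300.
A = (K − N₀)/N₀ = 24.436. Set K/(1 + A·e^(−rt)) = K/2 → A·e^(−rt) = 1.
e^(−0.237t) = 1/24.436 = 0.040924, so t = ln(24.436)/0.237 = 3.196/0.237 = 13.485.

13.49 years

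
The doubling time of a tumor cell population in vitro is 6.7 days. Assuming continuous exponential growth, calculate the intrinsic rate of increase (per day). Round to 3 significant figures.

r = ln(2)/t_d = 0.6931/6.7 = 0.10345.

0.103 per day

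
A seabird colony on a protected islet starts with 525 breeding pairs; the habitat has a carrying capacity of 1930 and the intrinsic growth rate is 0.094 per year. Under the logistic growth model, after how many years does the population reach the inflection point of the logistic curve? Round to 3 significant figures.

Logistic growth is fastest at N = K/2 = 965.
A = (K − N₀)/N₀ = 2.6762. Set K/(1 + A·e^(−rt)) = K/2 → A·e^(−rt) = 1.
e^(−0.094t) = 1/2.6762 = 0.373665, so t = ln(2.6762)/0.094 = 0.98439/0.094 = 10.472.

10.5 years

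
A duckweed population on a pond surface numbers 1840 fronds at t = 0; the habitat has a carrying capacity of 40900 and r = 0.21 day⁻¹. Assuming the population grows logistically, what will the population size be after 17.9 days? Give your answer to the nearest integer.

27362 fronds

A = (K − N₀)/N₀ = (40900 − 1840)/1840 = 21.228.
N(t) = K/(1 + A·e^(−rt)) = 40900/(1 + 21.228×e^(−0.21×17.9)).
e^(−3.759) = 0.023307; denominator = 1 + 21.228×0.023307 = 1.4948.
N = 40900/1.4948 = 27362.1.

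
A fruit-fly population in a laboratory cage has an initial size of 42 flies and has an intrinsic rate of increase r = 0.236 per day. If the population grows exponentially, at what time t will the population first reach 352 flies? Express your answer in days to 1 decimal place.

Set N₀·e^(rt) = 352: e^(0.236·t) = 352/42 = 8.381.
0.236·t = ln(8.381) = 2.126, so t = 2.126/0.236 = 9.0083.

9.0 days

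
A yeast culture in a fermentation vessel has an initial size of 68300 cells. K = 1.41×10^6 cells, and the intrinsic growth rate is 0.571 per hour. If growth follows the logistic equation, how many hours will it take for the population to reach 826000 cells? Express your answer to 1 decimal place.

A = (K − N₀)/N₀ = (1.41×10^6 − 68300)/68300 = 19.644.
Solve 1.41×10^6/(1 + 19.644·e^(−0.571t)) = 826000: 1 + 19.644·e^(−0.571t) = 1.707, so e^(−0.571t) = 0.0359913.
−0.571·t = ln(0.0359913) = -3.3245, so t = 3.3245/0.571 = 5.8222.

5.8 hours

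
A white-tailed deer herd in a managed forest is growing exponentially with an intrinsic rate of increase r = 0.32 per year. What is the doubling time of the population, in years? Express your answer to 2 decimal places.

2.17 years

Doubling time t_d = ln(2)/r = 0.6931/0.32 = 2.1661.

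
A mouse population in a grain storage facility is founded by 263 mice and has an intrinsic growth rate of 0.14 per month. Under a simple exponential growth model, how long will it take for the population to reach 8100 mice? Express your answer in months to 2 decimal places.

24.48 months

Set N₀·e^(rt) = 8100: e^(0.14·t) = 8100/263 = 30.798.
0.14·t = ln(30.798) = 3.4275, so t = 3.4275/0.14 = 24.482.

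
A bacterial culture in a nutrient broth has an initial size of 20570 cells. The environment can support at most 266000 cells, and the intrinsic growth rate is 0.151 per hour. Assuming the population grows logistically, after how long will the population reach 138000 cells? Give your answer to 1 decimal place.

16.9 hours

A = (K − N₀)/N₀ = (266000 − 20570)/20570 = 11.931.
Solve 266000/(1 + 11.931·e^(−0.151t)) = 138000: 1 + 11.931·e^(−0.151t) = 1.9275, so e^(−0.151t) = 0.0777387.
−0.151·t = ln(0.0777387) = -2.5544, so t = 2.5544/0.151 = 16.917.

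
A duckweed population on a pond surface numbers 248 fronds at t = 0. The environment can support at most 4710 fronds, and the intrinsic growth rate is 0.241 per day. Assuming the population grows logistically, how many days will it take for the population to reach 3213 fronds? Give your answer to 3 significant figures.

15.2 days

A = (K − N₀)/N₀ = (4710 − 248)/248 = 17.992.
Solve 4710/(1 + 17.992·e^(−0.241t)) = 3213: 1 + 17.992·e^(−0.241t) = 1.4659, so e^(−0.241t) = 0.025896.
−0.241·t = ln(0.025896) = -3.6537, so t = 3.6537/0.241 = 15.16.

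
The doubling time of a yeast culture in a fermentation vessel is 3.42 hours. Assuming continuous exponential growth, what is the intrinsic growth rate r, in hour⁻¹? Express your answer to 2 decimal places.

0.20 per hour

r = ln(2)/t_d = 0.6931/3.42 = 0.20267.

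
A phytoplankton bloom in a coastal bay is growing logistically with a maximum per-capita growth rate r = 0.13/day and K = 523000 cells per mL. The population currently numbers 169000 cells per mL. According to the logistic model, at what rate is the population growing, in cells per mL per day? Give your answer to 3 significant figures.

dN/dt = rN(1 − N/K) = 0.13 × 169000 × (1 − 169000/523000).
1 − 169000/523000 = 0.67686; dN/dt = 0.13 × 169000 × 0.67686 = 14871.

14900 cells per mL per day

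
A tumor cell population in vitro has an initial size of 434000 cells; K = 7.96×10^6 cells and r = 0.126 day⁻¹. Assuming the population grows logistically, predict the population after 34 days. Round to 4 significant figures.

A = (K − N₀)/N₀ = (7.96×10^6 − 434000)/434000 = 17.341.
N(t) = K/(1 + A·e^(−rt)) = 7.96×10^6/(1 + 17.341×e^(−0.126×34)).
e^(−4.284) = 0.013787; denominator = 1 + 17.341×0.013787 = 1.2391.
N = 7.96×10^6/1.2391 = 6.424082×10^6.

6424000 cells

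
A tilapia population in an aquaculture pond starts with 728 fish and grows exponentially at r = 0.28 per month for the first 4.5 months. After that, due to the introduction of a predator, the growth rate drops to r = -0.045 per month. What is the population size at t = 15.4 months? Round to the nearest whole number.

Phase 1: N(4.5) = 728·e^(0.28×4.5) = 728·e^1.26 = 2566.51.
Phase 2 runs for 15.4 − 4.5 = 10.9 months at r = -0.045.
N(15.4) = 2566.51·e^(-0.045×10.9) = 2566.51·e^-0.4905 = 1571.52.

1572 fish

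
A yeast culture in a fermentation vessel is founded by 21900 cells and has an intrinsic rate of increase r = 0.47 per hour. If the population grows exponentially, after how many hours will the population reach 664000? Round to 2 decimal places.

Set N₀·e^(rt) = 664000: e^(0.47·t) = 664000/21900 = 30.32.
0.47·t = ln(30.32) = 3.4118, so t = 3.4118/0.47 = 7.2591.

7.26 hours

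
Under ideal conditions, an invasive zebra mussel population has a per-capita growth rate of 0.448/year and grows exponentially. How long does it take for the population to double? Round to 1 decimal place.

1.5 years

Doubling time t_d = ln(2)/r = 0.6931/0.448 = 1.5472.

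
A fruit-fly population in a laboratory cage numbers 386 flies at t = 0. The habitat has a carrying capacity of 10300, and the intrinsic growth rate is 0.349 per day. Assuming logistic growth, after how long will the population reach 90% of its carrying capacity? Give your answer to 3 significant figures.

A = (K − N₀)/N₀ = (10300 − 386)/386 = 25.684.
Solve 10300/(1 + 25.684·e^(−0.349t)) = 9270: 1 + 25.684·e^(−0.349t) = 1.1111, so e^(−0.349t) = 0.00432609.
−0.349·t = ln(0.00432609) = -5.4431, so t = 5.4431/0.349 = 15.596.

15.6 days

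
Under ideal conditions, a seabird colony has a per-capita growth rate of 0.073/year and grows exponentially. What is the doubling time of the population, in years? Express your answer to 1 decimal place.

9.5 years

Doubling time t_d = ln(2)/r = 0.6931/0.073 = 9.4952.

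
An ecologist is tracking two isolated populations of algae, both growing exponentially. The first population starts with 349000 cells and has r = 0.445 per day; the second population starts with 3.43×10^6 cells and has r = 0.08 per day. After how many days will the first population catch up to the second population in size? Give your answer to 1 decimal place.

Set 349000·e^(0.445t) = 3.43×10^6·e^(0.08t).
e^((0.445 − 0.08)t) = 3.43×10^6/349000 → e^(0.365·t) = 9.8281.
0.365·t = ln(9.8281) = 2.2852, so t = 2.2852/0.365 = 6.2609.

6.3 days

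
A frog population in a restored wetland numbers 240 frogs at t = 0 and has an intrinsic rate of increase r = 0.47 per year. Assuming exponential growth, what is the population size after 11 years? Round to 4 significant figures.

42220 frogs

N(t) = N₀·e^(rt) = 240 × e^(0.47×11) = 240 × e^5.17.
e^5.17 ≈ 175.91, so N ≈ 240 × 175.91 = 42219.6.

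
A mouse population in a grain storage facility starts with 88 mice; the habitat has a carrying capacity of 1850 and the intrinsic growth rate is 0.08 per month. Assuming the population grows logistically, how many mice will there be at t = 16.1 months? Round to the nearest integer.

284 mice

A = (K − N₀)/N₀ = (1850 − 88)/88 = 20.023.
N(t) = K/(1 + A·e^(−rt)) = 1850/(1 + 20.023×e^(−0.08×16.1)).
e^(−1.288) = 0.27582; denominator = 1 + 20.023×0.27582 = 6.5227.
N = 1850/6.5227 = 283.625.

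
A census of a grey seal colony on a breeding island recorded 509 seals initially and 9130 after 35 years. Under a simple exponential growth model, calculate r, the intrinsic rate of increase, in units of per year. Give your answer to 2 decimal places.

0.08 per year

From N(t) = N₀·e^(rt): e^(r·35) = 9130/509 = 17.937.
r·35 = ln(17.937) = 2.8869, so r = 2.8869/35 = 0.082482.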